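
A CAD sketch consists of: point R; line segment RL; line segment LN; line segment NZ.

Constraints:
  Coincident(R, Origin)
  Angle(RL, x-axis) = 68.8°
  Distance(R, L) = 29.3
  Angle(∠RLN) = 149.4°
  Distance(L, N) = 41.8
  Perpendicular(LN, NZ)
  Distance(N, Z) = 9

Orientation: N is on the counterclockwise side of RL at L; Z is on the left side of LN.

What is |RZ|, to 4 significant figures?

67.28

R is at the origin; RL runs at 68.8° with length 29.3, so L = 29.3·(cos 68.8°, sin 68.8°) = (10.60, 27.32). ∠RLN = 149.4°, so LN runs at 68.8° + (180° − 149.4°) = 99.40° from the x-axis; with |LN| = 41.8, N = L + 41.8·(cos 99.40°, sin 99.40°) = (3.769, 68.56). The perpendicularity gives NZ at right angles to LN; with |NZ| = 9.0 on the left of LN, Z = N + 9.0·(-0.9866, -0.1633) = (-5.111, 67.09). Then |RZ| = |Z − R| = 67.28.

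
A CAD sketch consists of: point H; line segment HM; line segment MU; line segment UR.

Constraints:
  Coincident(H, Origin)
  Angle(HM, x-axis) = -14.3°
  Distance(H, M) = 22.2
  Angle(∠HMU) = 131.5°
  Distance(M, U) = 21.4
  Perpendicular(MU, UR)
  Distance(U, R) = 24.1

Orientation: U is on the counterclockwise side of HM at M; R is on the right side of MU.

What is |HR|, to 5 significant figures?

54.430

H is at the origin; HM runs at -14.3° with length 22.2, so M = 22.2·(cos -14.3°, sin -14.3°) = (21.512, -5.4834). ∠HMU = 131.5°, so MU runs at -14.3° + (180° − 131.5°) = 34.200° from the x-axis; with |MU| = 21.4, U = M + 21.4·(cos 34.200°, sin 34.200°) = (39.212, 6.5452). MU ⟂ UR; with |UR| = 24.1 on the right of MU, R = U + 24.1·(0.56208, -0.82708) = (52.758, -13.387). Then |HR| = |R − H| = 54.430.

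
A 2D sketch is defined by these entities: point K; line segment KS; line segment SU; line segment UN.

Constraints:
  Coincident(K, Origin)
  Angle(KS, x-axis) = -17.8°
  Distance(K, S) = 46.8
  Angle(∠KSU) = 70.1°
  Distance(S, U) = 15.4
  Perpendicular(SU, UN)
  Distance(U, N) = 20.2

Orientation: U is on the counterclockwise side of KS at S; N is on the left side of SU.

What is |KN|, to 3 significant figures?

23.8

K is at the origin; KS runs at -17.8° with length 46.8, so S = 46.8·(cos -17.8°, sin -17.8°) = (44.6, -14.3). ∠KSU = 70.1°, so SU runs at -17.8° + (180° − 70.1°) = 92.1° from the x-axis; with |SU| = 15.4, U = S + 15.4·(cos 92.1°, sin 92.1°) = (44.0, 1.08). The perpendicularity gives UN at right angles to SU; with |UN| = 20.2 on the left of SU, N = U + 20.2·(-0.999, -0.0366) = (23.8, 0.343). Then |KN| = |N − K| = 23.8.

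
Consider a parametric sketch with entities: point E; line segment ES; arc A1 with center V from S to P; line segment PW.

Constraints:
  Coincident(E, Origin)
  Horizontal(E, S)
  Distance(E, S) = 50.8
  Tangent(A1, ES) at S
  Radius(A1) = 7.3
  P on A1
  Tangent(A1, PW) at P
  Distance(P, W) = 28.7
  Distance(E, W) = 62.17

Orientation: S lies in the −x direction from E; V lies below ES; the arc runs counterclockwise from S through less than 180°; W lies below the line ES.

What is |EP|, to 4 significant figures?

58.57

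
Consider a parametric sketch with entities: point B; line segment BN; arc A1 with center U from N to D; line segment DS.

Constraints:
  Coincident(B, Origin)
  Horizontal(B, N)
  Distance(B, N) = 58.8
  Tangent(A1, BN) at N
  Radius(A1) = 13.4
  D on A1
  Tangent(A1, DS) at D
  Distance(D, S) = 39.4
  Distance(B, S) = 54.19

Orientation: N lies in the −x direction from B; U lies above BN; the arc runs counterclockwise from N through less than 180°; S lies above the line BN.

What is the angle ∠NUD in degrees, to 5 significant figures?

66.961°

Checks: |BN| = 58.80 ✓; |UD| = 13.40 ✓; ∠(UD, DS) = 90.00° ✓; |DS| = 39.40 ✓; |BS| = 54.19 ✓.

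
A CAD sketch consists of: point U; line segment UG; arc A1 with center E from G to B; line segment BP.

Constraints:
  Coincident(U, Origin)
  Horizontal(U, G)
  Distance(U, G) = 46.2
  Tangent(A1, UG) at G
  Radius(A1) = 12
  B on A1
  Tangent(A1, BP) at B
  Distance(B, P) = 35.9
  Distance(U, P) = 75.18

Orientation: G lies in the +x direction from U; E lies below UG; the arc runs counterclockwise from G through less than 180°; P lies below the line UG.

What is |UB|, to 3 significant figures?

41.2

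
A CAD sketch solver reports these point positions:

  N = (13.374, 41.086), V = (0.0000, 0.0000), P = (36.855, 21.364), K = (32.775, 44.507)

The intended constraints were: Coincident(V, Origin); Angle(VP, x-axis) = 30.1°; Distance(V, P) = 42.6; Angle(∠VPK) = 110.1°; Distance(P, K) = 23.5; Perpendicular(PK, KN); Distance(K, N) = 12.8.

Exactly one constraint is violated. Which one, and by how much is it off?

Distance(K, N) = 12.8 — off by 6.90.

V = (0.00, 0.00) ✓; VP at 30.10° ✓; |VP| = 42.60 ✓; ∠VPK = 110.1° ✓; |PK| = 23.50 ✓; ∠(PK, KN) = 90.00° ✓; |KN| = 19.70 ✗.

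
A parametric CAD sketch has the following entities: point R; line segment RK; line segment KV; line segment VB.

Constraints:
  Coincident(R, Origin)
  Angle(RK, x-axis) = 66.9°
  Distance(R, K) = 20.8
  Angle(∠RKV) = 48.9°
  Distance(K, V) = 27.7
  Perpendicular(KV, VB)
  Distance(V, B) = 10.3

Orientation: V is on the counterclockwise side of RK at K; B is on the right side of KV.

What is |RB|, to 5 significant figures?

29.519

R is at the origin; RK runs at 66.9° with length 20.8, so K = 20.8·(cos 66.9°, sin 66.9°) = (8.1606, 19.132). ∠RKV = 48.9°, so KV runs at 66.9° + (180° − 48.9°) = 198.00° from the x-axis; with |KV| = 27.7, V = K + 27.7·(cos 198.00°, sin 198.00°) = (-18.184, 10.573). KV is perpendicular to VB; with |VB| = 10.3 on the right of KV, B = V + 10.3·(-0.30902, 0.95106) = (-21.367, 20.368). Then |RB| = |B − R| = 29.519.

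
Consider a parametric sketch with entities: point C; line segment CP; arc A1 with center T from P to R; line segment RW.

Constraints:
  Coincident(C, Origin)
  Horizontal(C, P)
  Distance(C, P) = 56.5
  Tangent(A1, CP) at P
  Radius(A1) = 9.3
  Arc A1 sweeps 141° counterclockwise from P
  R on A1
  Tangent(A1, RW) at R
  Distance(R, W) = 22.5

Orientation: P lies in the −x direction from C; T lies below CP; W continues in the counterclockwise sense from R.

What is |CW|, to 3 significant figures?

54.4

C is at the origin; CP is horizontal with |CP| = 56.5 and P on the −x side, so P = (-56.5, 0.00). Since A1 is tangent to CP there, TP ⟂ CP, so T = P + (0, -9.3) = (-56.5, -9.30). On A1, P sits at bearing 90° from T; a 141° counterclockwise sweep puts R at bearing 231°, so R = T + 9.3·(cos 231°, sin 231°) = (-62.4, -16.5). Since A1 is tangent to RW there, TR ⟂ RW, so RW runs along (−sin 231°, cos 231°); with |RW| = 22.5, W = (-44.9, -30.7). Then |CW| = |W − C| = 54.4.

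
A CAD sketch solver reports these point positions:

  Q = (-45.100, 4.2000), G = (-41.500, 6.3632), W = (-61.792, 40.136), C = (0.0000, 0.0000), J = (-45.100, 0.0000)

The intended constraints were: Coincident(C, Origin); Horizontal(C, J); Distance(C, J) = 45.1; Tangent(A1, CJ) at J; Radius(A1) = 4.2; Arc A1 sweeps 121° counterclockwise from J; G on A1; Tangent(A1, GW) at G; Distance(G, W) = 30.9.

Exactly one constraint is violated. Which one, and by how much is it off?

Distance(G, W) = 30.9 — off by 8.50.

C = (0.00, 0.00) ✓; C.y = 0.00, J.y = 0.00 ✓; |CJ| = 45.10 ✓; ∠(QJ, JC) = 90.00° ✓; |QJ| = 4.200 ✓; bearing(Q→G) − bearing(Q→J) = 121.0° ✓; |QG| = 4.200 ✓; ∠(QG, GW) = 90.00° ✓; |GW| = 39.40 ✗.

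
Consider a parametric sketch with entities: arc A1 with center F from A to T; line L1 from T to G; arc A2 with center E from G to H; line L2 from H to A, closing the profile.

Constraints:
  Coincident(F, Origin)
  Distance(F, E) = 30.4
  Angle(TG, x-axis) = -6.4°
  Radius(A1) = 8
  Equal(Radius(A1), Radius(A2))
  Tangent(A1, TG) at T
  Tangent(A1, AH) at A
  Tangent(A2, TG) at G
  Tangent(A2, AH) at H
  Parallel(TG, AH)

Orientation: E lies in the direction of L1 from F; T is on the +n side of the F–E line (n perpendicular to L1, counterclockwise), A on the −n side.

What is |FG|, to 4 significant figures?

31.44

The slot axis is L1's direction at -6.4°, so u = (cos -6.4°, sin -6.4°) = (0.9938, -0.1115) and n = (−sin -6.4°, cos -6.4°) = (0.1115, 0.9938). F is at the origin and E lies 30.4 along u from F, so E = 30.4·u = (30.21, -3.389). Tangency of A1 to both parallel lines with radius 8.0 puts T and A at F ± 8.0·n: T = (0.8918, 7.950), A = (-0.8918, -7.950). Equal radii place G and H the same way about E: G = E + 8.0·n = (31.10, 4.561), H = E − 8.0·n = (29.32, -11.34). Then |FG| = |G − F| = 31.44.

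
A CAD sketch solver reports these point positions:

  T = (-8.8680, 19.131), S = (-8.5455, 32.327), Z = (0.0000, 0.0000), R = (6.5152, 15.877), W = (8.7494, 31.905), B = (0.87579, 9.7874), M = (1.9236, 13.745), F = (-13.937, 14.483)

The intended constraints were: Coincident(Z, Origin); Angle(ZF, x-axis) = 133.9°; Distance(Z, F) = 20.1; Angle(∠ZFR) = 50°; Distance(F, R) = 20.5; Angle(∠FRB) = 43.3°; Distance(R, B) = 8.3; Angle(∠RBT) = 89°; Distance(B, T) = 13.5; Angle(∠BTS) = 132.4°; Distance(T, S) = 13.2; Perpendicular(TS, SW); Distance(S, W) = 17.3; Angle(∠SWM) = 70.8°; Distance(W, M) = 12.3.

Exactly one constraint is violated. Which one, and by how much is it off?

Distance(W, M) = 12.3 — off by 7.10.

Z = (0.00, 0.00) ✓; ZF at 133.9° ✓; |ZF| = 20.10 ✓; ∠ZFR = 50.00° ✓; |FR| = 20.50 ✓; ∠FRB = 43.30° ✓; |RB| = 8.300 ✓; ∠RBT = 89.00° ✓; |BT| = 13.50 ✓; ∠BTS = 132.4° ✓; |TS| = 13.20 ✓; ∠(TS, SW) = 90.00° ✓; |SW| = 17.30 ✓; ∠SWM = 70.80° ✓; |WM| = 19.40 ✗.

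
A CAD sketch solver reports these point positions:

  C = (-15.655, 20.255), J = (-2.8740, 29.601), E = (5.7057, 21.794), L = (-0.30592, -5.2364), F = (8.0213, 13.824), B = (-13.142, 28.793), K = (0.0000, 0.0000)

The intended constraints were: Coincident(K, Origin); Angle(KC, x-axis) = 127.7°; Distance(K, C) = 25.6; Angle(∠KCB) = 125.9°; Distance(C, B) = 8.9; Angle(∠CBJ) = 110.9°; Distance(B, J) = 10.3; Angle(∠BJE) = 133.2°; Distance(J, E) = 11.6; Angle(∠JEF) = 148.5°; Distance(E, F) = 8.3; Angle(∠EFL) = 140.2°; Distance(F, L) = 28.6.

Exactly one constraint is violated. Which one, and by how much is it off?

Distance(F, L) = 28.6 — off by 7.80.

K = (0.00, 0.00) ✓; KC at 127.7° ✓; |KC| = 25.60 ✓; ∠KCB = 125.9° ✓; |CB| = 8.900 ✓; ∠CBJ = 110.9° ✓; |BJ| = 10.30 ✓; ∠BJE = 133.2° ✓; |JE| = 11.60 ✓; ∠JEF = 148.5° ✓; |EF| = 8.300 ✓; ∠EFL = 140.2° ✓; |FL| = 20.80 ✗.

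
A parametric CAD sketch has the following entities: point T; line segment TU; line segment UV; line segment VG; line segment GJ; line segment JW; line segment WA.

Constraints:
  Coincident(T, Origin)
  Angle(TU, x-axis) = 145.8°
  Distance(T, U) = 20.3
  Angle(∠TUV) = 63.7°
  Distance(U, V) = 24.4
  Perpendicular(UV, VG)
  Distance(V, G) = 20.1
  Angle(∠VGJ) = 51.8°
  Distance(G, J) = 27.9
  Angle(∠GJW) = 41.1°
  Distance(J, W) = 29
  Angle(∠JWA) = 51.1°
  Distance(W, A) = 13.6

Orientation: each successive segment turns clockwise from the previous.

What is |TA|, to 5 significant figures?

15.576

T is at the origin; TU runs at 145.8° with length 20.3, so U = (-16.790, 11.410). ∠TUV = 63.7° gives UV at 29.500° from the x-axis; with |UV| = 24.4, V = (4.4469, 23.425). The perpendicularity gives VG at right angles to UV, so VG runs at -60.500°; with |VG| = 20.1, G = (14.345, 5.9313). ∠VGJ = 51.8° gives GJ at 171.30° from the x-axis; with |GJ| = 27.9, J = (-13.234, 10.151). ∠GJW = 41.1° gives JW at 32.400° from the x-axis; with |JW| = 29.0, W = (11.251, 25.690). ∠JWA = 51.1° gives WA at -96.500° from the x-axis; with |WA| = 13.6, A = (9.7116, 12.178). Then |TA| = |A − T| = 15.576.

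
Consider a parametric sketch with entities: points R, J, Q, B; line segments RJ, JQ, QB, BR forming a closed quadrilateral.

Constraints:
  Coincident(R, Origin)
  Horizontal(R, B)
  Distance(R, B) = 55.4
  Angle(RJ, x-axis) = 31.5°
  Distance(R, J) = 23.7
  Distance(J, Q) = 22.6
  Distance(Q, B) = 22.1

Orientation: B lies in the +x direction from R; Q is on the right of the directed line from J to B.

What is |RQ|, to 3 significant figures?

34.4

Checks: |JQ| = 22.60 ✓; |QB| = 22.10 ✓.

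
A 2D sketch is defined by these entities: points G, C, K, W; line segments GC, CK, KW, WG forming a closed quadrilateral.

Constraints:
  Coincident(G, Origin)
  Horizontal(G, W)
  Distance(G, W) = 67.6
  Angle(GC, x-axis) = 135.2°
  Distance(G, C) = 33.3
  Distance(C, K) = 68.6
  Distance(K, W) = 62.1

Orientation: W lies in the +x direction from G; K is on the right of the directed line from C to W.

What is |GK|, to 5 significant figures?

36.435

G is at the origin; G and W share the same y with |GW| = 67.6 and W in +x, so W = (67.6, 0). GC runs at 135.2° with |GC| = 33.3, so C = (-23.629, 23.464). K is determined by |CK| = 68.6 and |KW| = 62.1 together: it lies at the intersection of circle(C, 68.6) and circle(W, 62.1). With |CW| = 94.198, the foot of the radical line on CW is 51.608 from C and the perpendicular offset is √(68.6² − 51.608²) = 45.194. Taking the right-of-CW solution: K = (15.095, -33.161).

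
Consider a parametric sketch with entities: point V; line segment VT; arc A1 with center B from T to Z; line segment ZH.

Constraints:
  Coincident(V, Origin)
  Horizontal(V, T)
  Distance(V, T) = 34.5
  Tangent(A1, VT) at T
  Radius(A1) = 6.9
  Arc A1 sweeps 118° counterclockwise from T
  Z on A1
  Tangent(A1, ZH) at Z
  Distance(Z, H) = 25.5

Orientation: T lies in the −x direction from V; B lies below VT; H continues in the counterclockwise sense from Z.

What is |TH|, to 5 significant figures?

33.180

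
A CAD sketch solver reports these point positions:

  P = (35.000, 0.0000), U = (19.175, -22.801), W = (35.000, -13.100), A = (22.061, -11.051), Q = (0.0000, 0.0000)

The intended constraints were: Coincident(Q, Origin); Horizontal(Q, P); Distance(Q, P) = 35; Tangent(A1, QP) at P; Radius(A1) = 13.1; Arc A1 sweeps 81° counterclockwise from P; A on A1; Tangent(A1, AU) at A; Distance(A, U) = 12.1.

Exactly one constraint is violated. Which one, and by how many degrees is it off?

Tangent(A1, AU) at A — off by 4.80°.

Q = (0.00, 0.00) ✓; Q.y = 0.00, P.y = 0.00 ✓; |QP| = 35.00 ✓; ∠(WP, PQ) = 90.00° ✓; |WP| = 13.10 ✓; bearing(W→A) − bearing(W→P) = 81.00° ✓; |WA| = 13.10 ✓; ∠(WA, AU) = 94.80° ✗; |AU| = 12.10 ✓.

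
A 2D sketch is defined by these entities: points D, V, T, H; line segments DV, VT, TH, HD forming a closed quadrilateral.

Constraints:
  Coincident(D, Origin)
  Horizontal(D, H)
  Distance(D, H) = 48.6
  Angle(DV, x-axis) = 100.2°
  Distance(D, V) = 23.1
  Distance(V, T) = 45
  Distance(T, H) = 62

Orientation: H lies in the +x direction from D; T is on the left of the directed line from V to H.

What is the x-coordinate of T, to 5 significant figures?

24.789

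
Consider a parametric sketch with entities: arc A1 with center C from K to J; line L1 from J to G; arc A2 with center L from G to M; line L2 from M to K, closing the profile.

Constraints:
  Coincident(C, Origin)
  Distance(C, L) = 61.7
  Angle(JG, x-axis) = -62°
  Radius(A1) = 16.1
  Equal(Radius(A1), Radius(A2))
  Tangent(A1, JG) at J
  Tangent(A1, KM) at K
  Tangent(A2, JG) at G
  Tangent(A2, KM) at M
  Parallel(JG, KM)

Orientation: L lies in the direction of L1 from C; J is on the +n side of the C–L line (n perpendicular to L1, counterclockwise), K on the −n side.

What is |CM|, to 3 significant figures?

63.8

The slot axis is L1's direction at -62.0°, so u = (cos -62.0°, sin -62.0°) = (0.469, -0.883) and n = (−sin -62.0°, cos -62.0°) = (0.883, 0.469). C is at the origin and L lies 61.7 along u from C, so L = 61.7·u = (29.0, -54.5). Tangency of A1 to both parallel lines with radius 16.1 puts J and K at C ± 16.1·n: J = (14.2, 7.56), K = (-14.2, -7.56). Equal radii place G and M the same way about L: G = L + 16.1·n = (43.2, -46.9), M = L − 16.1·n = (14.8, -62.0). Then |CM| = |M − C| = 63.8.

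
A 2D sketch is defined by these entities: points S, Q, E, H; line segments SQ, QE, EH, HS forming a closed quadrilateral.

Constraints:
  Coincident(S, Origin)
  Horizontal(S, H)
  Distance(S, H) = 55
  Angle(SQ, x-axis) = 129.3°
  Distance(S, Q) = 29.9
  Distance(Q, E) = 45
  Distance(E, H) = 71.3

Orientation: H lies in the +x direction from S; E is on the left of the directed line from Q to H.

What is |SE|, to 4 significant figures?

57.53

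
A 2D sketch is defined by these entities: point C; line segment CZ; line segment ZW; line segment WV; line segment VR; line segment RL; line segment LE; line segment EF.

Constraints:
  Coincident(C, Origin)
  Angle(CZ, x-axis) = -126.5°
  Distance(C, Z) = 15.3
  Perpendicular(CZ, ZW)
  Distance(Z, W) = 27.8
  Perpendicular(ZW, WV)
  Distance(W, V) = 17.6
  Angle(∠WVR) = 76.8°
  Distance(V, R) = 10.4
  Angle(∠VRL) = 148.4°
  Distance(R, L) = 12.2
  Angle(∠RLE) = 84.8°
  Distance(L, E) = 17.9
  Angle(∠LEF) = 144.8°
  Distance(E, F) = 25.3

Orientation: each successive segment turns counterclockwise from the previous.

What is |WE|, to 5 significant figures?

7.0350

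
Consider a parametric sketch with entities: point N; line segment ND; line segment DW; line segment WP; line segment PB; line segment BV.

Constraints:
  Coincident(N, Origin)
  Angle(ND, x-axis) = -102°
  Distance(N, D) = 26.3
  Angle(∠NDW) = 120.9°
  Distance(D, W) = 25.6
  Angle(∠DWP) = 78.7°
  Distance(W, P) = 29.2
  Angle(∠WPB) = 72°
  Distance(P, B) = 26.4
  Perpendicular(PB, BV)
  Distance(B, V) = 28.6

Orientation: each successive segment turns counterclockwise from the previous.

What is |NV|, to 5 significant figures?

40.052

∠WPB = 72.0° gives PB at 166.40° from the x-axis; with |PB| = 26.4, B = (2.9256, -12.074). PB ⟂ BV, so BV runs at -103.60°; with |BV| = 28.6, V = (-3.7994, -39.872). Then |NV| = |V − N| = 40.052.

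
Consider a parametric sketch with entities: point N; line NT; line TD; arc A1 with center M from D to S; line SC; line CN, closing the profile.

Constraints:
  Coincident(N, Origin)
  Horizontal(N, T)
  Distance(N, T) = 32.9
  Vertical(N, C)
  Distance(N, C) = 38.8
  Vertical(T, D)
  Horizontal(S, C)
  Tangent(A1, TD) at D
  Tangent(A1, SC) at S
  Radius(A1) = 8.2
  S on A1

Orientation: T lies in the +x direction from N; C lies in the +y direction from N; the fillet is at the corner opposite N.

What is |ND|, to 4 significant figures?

44.93

The virtual corner opposite N is at (32.90, 38.80). Since A1 is tangent to TD there, MD ⟂ TD and A1 meets SC tangentially, so MS is at right angles to SC, with radius 8.2, so the center M sits 8.2 in from both sides at M = (24.70, 30.60). That places the tangent points at D = (32.90, 30.60) on TD and S = (24.70, 38.80) on SC. Then |ND| = |D − N| = 44.93.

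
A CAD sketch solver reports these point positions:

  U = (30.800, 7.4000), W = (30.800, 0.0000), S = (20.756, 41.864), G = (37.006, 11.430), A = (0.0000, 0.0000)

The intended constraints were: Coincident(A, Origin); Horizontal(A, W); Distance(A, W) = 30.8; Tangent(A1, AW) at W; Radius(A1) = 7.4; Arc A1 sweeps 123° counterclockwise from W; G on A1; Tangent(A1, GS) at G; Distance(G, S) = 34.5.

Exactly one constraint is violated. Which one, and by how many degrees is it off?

Tangent(A1, GS) at G — off by 4.90°.

A = (0.00, 0.00) ✓; A.y = 0.00, W.y = 0.00 ✓; |AW| = 30.80 ✓; ∠(UW, WA) = 90.00° ✓; |UW| = 7.400 ✓; bearing(U→G) − bearing(U→W) = 123.0° ✓; |UG| = 7.400 ✓; ∠(UG, GS) = 94.90° ✗; |GS| = 34.50 ✓.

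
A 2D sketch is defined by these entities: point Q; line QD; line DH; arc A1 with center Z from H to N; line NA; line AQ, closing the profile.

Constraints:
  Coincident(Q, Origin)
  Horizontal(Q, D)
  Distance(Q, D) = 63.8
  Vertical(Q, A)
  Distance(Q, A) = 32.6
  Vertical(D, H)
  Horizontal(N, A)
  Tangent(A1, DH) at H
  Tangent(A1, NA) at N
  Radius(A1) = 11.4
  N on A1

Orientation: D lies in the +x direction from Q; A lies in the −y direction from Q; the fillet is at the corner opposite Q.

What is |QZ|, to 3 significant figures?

56.5

Q and A share the same x with |QA| = 32.6 and A on the −y side, so A = (0.00, -32.6). The virtual corner opposite Q is at (63.8, -32.6). A1 meets DH tangentially, so ZH is at right angles to DH and tangency of A1 to NA means the radius ZN is perpendicular to NA, with radius 11.4, so the center Z sits 11.4 in from both sides at Z = (52.4, -21.2). Then |QZ| = |Z − Q| = 56.5.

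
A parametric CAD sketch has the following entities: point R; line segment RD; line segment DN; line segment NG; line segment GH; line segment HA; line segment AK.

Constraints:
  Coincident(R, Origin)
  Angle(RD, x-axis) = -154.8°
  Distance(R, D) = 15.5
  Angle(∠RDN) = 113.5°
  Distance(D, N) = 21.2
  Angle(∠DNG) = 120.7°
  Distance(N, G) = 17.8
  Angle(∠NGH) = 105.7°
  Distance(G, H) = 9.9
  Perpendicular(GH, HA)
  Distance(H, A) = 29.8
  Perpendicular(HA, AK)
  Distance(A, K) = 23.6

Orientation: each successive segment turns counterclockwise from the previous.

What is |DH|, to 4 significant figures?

32.49

R is at the origin; RD runs at -154.8° with length 15.5, so D = (-14.02, -6.600). ∠RDN = 113.5° gives DN at -88.30° from the x-axis; with |DN| = 21.2, N = (-13.40, -27.79). ∠DNG = 120.7° gives NG at -29.00° from the x-axis; with |NG| = 17.8, G = (2.172, -36.42). ∠NGH = 105.7° gives GH at 45.30° from the x-axis; with |GH| = 9.9, H = (9.136, -29.38). Then |DH| = |H − D| = 32.49.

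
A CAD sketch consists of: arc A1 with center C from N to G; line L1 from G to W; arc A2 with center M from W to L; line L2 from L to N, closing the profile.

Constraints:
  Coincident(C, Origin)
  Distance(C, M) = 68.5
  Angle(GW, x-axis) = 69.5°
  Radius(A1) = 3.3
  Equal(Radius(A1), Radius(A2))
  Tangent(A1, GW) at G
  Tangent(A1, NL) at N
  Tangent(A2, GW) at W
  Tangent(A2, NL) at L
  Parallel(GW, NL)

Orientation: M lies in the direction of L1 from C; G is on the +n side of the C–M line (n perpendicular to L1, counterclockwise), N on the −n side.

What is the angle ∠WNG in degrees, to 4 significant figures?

84.50°

The slot axis is L1's direction at 69.5°, so u = (cos 69.5°, sin 69.5°) = (0.3502, 0.9367) and n = (−sin 69.5°, cos 69.5°) = (-0.9367, 0.3502). C is at the origin and M lies 68.5 along u from C, so M = 68.5·u = (23.99, 64.16). Tangency of A1 to both parallel lines with radius 3.3 puts G and N at C ± 3.3·n: G = (-3.091, 1.156), N = (3.091, -1.156). Equal radii place W and L the same way about M: W = M + 3.3·n = (20.90, 65.32), L = M − 3.3·n = (27.08, 63.01). Then cos ∠WNG = NW·NG / (|NW||NG|), giving 84.50°.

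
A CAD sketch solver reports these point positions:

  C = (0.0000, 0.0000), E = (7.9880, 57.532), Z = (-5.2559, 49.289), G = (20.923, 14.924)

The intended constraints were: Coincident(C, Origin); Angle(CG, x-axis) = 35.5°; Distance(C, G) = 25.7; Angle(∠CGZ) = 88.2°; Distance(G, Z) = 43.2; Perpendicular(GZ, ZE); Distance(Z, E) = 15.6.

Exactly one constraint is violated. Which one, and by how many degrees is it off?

Perpendicular(GZ, ZE) — off by 5.40°.

C = (0.00, 0.00) ✓; CG at 35.50° ✓; |CG| = 25.70 ✓; ∠CGZ = 88.20° ✓; |GZ| = 43.20 ✓; ∠(GZ, ZE) = 95.40° ✗; |ZE| = 15.60 ✓.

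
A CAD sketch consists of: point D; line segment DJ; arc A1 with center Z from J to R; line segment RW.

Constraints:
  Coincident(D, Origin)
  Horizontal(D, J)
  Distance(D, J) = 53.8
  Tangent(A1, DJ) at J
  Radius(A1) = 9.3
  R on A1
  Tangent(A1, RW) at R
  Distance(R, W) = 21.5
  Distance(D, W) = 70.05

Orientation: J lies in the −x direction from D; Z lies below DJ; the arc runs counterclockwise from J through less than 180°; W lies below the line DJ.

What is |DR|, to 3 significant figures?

63.8

Checks: |ZJ| = 9.300 ✓; |ZR| = 9.300 ✓; ∠(ZR, RW) = 90.00° ✓; |RW| = 21.50 ✓; |DW| = 70.05 ✓.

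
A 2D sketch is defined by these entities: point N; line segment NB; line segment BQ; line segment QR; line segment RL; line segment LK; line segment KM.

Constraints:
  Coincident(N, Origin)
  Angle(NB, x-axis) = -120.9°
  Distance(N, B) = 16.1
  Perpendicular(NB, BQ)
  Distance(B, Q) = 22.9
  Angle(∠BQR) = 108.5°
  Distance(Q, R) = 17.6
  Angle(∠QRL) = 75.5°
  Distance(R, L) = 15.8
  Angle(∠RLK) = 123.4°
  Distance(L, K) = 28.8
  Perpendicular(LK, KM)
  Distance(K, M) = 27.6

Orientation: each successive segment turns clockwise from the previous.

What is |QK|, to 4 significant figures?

28.13

N is at the origin; NB runs at -120.9° with length 16.1, so B = (-8.268, -13.81). NB ⟂ BQ, so BQ runs at 149.1°; with |BQ| = 22.9, Q = (-27.92, -2.055). ∠BQR = 108.5° gives QR at 77.60° from the x-axis; with |QR| = 17.6, R = (-24.14, 15.13). ∠QRL = 75.5° gives RL at -26.90° from the x-axis; with |RL| = 15.8, L = (-10.05, 7.986). ∠RLK = 123.4° gives LK at -83.50° from the x-axis; with |LK| = 28.8, K = (-6.788, -20.63). Then |QK| = |K − Q| = 28.13.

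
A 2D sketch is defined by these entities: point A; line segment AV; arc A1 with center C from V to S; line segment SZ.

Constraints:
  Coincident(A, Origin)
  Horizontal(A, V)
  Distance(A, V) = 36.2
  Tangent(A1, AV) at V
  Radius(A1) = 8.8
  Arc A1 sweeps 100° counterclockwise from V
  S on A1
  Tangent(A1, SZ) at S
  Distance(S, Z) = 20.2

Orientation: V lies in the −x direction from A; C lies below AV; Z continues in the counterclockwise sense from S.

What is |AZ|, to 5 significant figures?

51.224

A is at the origin; AV is horizontal with |AV| = 36.2 and V on the −x side, so V = (-36.200, 0.0000). The tangent condition forces CV to be normal to AV, so C = V + (0, -8.8) = (-36.200, -8.8000). On A1, V sits at bearing 90° from C; a 100° counterclockwise sweep puts S at bearing 190°, so S = C + 8.8·(cos 190°, sin 190°) = (-44.866, -10.328). Since A1 is tangent to SZ there, CS ⟂ SZ, so SZ runs along (−sin 190°, cos 190°); with |SZ| = 20.2, Z = (-41.359, -30.221). Then |AZ| = |Z − A| = 51.224.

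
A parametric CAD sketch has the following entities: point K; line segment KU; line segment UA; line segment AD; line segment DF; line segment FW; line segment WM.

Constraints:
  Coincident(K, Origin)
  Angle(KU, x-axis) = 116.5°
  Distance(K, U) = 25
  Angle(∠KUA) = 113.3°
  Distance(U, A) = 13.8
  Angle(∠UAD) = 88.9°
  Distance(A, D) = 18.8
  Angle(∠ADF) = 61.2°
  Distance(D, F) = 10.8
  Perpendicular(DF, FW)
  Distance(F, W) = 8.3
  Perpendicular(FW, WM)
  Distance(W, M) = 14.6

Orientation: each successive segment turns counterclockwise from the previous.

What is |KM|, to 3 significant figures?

32.2

K is at the origin; KU runs at 116.5° with length 25.0, so U = (-11.2, 22.4). ∠KUA = 113.3° gives UA at -177° from the x-axis; with |UA| = 13.8, A = (-24.9, 21.6). ∠UAD = 88.9° gives AD at -85.7° from the x-axis; with |AD| = 18.8, D = (-23.5, 2.86). ∠ADF = 61.2° gives DF at 33.1° from the x-axis; with |DF| = 10.8, F = (-14.5, 8.75). DF ⟂ FW, so FW runs at 123°; with |FW| = 8.3, W = (-19.0, 15.7). The perpendicularity gives WM at right angles to FW, so WM runs at -147°; with |WM| = 14.6, M = (-31.2, 7.73). Then |KM| = |M − K| = 32.2.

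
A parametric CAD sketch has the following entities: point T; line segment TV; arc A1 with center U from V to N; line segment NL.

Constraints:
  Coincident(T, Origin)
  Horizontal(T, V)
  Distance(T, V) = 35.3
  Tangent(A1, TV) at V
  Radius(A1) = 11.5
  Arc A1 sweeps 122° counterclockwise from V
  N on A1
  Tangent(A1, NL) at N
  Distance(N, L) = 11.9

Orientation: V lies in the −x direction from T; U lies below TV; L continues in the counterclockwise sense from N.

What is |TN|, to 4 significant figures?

48.37

A1 meets TV tangentially, so UV is at right angles to TV, so U = V + (0, -11.5) = (-35.30, -11.50). On A1, V sits at bearing 90° from U; a 122° counterclockwise sweep puts N at bearing 212°, so N = U + 11.5·(cos 212°, sin 212°) = (-45.05, -17.59). Then |TN| = |N − T| = 48.37.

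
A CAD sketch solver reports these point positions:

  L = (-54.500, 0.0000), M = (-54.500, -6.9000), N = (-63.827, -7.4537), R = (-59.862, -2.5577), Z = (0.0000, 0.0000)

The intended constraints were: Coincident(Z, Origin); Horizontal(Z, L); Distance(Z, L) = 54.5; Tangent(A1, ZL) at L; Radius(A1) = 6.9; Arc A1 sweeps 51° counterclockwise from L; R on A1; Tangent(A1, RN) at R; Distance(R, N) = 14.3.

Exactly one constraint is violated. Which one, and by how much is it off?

Distance(R, N) = 14.3 — off by 8.00.

Z = (0.00, 0.00) ✓; Z.y = 0.00, L.y = 0.00 ✓; |ZL| = 54.50 ✓; ∠(ML, LZ) = 90.00° ✓; |ML| = 6.900 ✓; bearing(M→R) − bearing(M→L) = 51.00° ✓; |MR| = 6.900 ✓; ∠(MR, RN) = 90.00° ✓; |RN| = 6.300 ✗.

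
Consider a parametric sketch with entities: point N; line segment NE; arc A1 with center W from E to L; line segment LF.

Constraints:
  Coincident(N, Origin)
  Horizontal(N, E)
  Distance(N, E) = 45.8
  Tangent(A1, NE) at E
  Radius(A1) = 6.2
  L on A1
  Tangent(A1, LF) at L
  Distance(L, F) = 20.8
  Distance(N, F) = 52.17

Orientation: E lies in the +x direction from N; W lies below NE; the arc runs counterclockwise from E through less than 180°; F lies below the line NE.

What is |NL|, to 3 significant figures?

40.4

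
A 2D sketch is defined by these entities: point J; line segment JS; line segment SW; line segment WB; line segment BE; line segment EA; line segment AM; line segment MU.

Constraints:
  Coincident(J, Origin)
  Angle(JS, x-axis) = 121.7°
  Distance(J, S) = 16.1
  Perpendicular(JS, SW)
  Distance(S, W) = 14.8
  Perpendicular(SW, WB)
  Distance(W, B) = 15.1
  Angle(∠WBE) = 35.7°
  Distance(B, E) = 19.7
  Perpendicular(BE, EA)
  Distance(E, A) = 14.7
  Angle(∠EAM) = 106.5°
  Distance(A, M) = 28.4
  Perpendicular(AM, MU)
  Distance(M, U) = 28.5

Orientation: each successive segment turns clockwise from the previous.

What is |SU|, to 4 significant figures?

36.55

J is at the origin; JS runs at 121.7° with length 16.1, so S = (-8.460, 13.70). JS is perpendicular to SW, so SW runs at 31.70°; with |SW| = 14.8, W = (4.132, 21.48). The perpendicularity gives WB at right angles to SW, so WB runs at -58.30°; with |WB| = 15.1, B = (12.07, 8.628). ∠WBE = 35.7° gives BE at 157.4° from the x-axis; with |BE| = 19.7, E = (-6.121, 16.20). BE ⟂ EA, so EA runs at 67.40°; with |EA| = 14.7, A = (-0.4716, 29.77). ∠EAM = 106.5° gives AM at -6.100° from the x-axis; with |AM| = 28.4, M = (27.77, 26.75). AM ⟂ MU, so MU runs at -96.10°; with |MU| = 28.5, U = (24.74, -1.587). Then |SU| = |U − S| = 36.55.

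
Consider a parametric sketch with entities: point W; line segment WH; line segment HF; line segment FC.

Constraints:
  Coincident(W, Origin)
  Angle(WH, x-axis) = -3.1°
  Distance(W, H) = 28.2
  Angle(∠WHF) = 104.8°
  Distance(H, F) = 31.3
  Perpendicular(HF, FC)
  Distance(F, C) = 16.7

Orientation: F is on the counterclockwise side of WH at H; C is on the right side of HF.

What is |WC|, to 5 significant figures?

58.441

W is at the origin; WH runs at -3.1° with length 28.2, so H = 28.2·(cos -3.1°, sin -3.1°) = (28.159, -1.5250). ∠WHF = 104.8°, so HF runs at -3.1° + (180° − 104.8°) = 72.100° from the x-axis; with |HF| = 31.3, F = H + 31.3·(cos 72.100°, sin 72.100°) = (37.779, 28.260). HF is perpendicular to FC; with |FC| = 16.7 on the right of HF, C = F + 16.7·(0.95159, -0.30736) = (53.671, 23.127). Then |WC| = |C − W| = 58.441.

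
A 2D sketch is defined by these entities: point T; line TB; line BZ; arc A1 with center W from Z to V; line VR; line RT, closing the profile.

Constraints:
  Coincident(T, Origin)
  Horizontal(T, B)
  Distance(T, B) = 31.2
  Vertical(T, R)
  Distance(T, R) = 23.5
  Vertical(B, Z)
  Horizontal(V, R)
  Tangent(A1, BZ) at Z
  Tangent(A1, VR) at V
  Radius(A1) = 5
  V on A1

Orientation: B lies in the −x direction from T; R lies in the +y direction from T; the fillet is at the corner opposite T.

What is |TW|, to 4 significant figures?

32.07

T is at the origin; T and B share the same y with |TB| = 31.2 and B on the −x side, so B = (-31.20, 0.000). TR is vertical with |TR| = 23.5 and R on the +y side, so R = (0.000, 23.50). The virtual corner opposite T is at (-31.20, 23.50). A1 meets BZ tangentially, so WZ is at right angles to BZ and since A1 is tangent to VR there, WV ⟂ VR, with radius 5.0, so the center W sits 5.0 in from both sides at W = (-26.20, 18.50). Then |TW| = |W − T| = 32.07.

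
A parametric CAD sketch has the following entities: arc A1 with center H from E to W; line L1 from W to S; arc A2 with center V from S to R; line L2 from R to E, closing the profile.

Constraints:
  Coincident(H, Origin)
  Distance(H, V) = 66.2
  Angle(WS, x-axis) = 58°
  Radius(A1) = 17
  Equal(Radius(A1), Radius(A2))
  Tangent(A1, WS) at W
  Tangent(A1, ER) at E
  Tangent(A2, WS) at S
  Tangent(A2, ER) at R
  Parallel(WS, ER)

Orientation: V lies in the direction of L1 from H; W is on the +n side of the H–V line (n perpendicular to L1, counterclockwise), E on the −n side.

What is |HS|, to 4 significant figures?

68.35

The slot axis is L1's direction at 58.0°, so u = (cos 58.0°, sin 58.0°) = (0.5299, 0.8480) and n = (−sin 58.0°, cos 58.0°) = (-0.8480, 0.5299). H is at the origin and V lies 66.2 along u from H, so V = 66.2·u = (35.08, 56.14). Tangency of A1 to both parallel lines with radius 17.0 puts W and E at H ± 17.0·n: W = (-14.42, 9.009), E = (14.42, -9.009). Equal radii place S and R the same way about V: S = V + 17.0·n = (20.66, 65.15), R = V − 17.0·n = (49.50, 47.13). Then |HS| = |S − H| = 68.35.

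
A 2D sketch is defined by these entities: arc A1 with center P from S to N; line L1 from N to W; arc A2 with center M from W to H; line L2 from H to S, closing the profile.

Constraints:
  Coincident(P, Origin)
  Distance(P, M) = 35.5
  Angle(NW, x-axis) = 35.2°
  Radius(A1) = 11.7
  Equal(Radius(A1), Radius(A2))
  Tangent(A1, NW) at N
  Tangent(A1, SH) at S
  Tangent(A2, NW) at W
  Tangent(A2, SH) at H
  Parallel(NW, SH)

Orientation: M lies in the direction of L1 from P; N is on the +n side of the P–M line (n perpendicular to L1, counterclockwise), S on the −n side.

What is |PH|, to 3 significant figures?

37.4

The slot axis is L1's direction at 35.2°, so u = (cos 35.2°, sin 35.2°) = (0.817, 0.576) and n = (−sin 35.2°, cos 35.2°) = (-0.576, 0.817). P is at the origin and M lies 35.5 along u from P, so M = 35.5·u = (29.0, 20.5). Tangency of A1 to both parallel lines with radius 11.7 puts N and S at P ± 11.7·n: N = (-6.74, 9.56), S = (6.74, -9.56). Equal radii place W and H the same way about M: W = M + 11.7·n = (22.3, 30.0), H = M − 11.7·n = (35.8, 10.9). Then |PH| = |H − P| = 37.4.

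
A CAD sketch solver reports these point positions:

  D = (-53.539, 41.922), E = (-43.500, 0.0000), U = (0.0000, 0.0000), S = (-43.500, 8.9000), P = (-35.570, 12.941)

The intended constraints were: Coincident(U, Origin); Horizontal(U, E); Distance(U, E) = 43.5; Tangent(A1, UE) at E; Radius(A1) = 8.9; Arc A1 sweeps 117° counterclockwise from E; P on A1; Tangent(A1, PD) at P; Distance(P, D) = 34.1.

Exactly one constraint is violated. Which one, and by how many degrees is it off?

Tangent(A1, PD) at P — off by 4.80°.

U = (0.00, 0.00) ✓; U.y = 0.00, E.y = 0.00 ✓; |UE| = 43.50 ✓; ∠(SE, EU) = 90.00° ✓; |SE| = 8.900 ✓; bearing(S→P) − bearing(S→E) = 117.0° ✓; |SP| = 8.900 ✓; ∠(SP, PD) = 85.20° ✗; |PD| = 34.10 ✓.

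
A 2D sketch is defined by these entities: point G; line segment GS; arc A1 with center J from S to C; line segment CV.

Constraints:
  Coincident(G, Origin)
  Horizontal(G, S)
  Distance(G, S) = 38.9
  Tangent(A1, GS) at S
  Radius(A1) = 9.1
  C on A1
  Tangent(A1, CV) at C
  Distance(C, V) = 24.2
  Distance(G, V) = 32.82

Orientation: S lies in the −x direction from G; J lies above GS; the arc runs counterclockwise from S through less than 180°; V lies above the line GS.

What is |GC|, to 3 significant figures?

31.2

Checks: G = (0.00, 0.00) ✓; |JC| = 9.100 ✓; ∠(JC, CV) = 90.00° ✓; |CV| = 24.20 ✓; |GV| = 32.82 ✓.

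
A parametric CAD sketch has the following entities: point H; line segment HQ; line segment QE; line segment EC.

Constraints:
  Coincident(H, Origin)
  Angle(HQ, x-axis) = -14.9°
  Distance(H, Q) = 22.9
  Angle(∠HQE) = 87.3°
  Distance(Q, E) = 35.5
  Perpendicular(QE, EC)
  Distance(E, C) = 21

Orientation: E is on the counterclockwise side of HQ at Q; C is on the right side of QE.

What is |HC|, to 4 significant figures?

55.77

H is at the origin; HQ runs at -14.9° with length 22.9, so Q = 22.9·(cos -14.9°, sin -14.9°) = (22.13, -5.888). ∠HQE = 87.3°, so QE runs at -14.9° + (180° − 87.3°) = 77.80° from the x-axis; with |QE| = 35.5, E = Q + 35.5·(cos 77.80°, sin 77.80°) = (29.63, 28.81). QE ⟂ EC; with |EC| = 21.0 on the right of QE, C = E + 21.0·(0.9774, -0.2113) = (50.16, 24.37). Then |HC| = |C − H| = 55.77.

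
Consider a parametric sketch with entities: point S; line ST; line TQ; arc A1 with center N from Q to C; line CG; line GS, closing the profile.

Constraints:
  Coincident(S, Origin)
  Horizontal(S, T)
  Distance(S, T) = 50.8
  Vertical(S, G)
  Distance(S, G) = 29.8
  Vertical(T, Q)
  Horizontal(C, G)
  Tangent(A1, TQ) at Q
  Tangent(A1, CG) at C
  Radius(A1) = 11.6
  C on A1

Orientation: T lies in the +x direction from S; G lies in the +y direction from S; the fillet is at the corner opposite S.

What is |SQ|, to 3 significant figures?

54.0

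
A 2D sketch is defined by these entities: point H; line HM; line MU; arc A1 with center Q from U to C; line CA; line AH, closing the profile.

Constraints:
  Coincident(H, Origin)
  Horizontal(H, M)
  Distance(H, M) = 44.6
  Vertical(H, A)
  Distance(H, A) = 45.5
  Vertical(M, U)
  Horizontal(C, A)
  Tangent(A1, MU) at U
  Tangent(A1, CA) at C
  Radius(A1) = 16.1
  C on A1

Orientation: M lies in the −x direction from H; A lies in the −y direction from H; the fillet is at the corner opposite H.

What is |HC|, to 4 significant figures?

53.69

H is at the origin; H and M share the same y with |HM| = 44.6 and M on the −x side, so M = (-44.60, 0.000). HA is vertical with |HA| = 45.5 and A on the −y side, so A = (0.000, -45.50). The virtual corner opposite H is at (-44.60, -45.50). Since A1 is tangent to MU there, QU ⟂ MU and the tangent condition forces QC to be normal to CA, with radius 16.1, so the center Q sits 16.1 in from both sides at Q = (-28.50, -29.40). That places the tangent points at U = (-44.60, -29.40) on MU and C = (-28.50, -45.50) on CA. Then |HC| = |C − H| = 53.69.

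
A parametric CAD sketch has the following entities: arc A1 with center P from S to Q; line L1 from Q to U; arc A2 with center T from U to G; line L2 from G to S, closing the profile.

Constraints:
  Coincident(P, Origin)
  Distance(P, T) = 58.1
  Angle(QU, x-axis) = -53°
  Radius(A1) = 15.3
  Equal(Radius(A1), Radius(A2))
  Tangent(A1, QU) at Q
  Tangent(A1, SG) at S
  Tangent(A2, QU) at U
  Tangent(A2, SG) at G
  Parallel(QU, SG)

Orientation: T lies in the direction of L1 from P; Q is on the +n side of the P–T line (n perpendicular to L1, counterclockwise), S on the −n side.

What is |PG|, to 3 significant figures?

60.1

The slot axis is L1's direction at -53.0°, so u = (cos -53.0°, sin -53.0°) = (0.602, -0.799) and n = (−sin -53.0°, cos -53.0°) = (0.799, 0.602). P is at the origin and T lies 58.1 along u from P, so T = 58.1·u = (35.0, -46.4). Tangency of A1 to both parallel lines with radius 15.3 puts Q and S at P ± 15.3·n: Q = (12.2, 9.21), S = (-12.2, -9.21). Equal radii place U and G the same way about T: U = T + 15.3·n = (47.2, -37.2), G = T − 15.3·n = (22.7, -55.6). Then |PG| = |G − P| = 60.1.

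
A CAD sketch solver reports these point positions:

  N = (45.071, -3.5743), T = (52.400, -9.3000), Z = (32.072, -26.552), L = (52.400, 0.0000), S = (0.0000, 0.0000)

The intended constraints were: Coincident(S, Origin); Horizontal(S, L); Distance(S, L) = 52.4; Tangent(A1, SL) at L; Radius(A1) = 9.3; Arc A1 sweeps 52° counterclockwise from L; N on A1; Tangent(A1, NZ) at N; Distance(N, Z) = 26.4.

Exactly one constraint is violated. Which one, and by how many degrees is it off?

Tangent(A1, NZ) at N — off by 8.50°.

S = (0.00, 0.00) ✓; S.y = 0.00, L.y = 0.00 ✓; |SL| = 52.40 ✓; ∠(TL, LS) = 90.00° ✓; |TL| = 9.300 ✓; bearing(T→N) − bearing(T→L) = 52.00° ✓; |TN| = 9.300 ✓; ∠(TN, NZ) = 81.50° ✗; |NZ| = 26.40 ✓.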